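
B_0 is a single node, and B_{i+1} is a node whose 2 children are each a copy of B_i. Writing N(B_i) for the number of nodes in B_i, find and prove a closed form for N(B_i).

Claim: N(B_i) = 2^{i+1} − 1.

Base case: N(B_0) = 1, and 2^{0+1} − 1 = 1.
Assume N(B_k) = 2^{k+1} − 1.
Then N(B_{k+1}) = 1 + 2N(B_k) = 1 + 2(2^{k+1} − 1) = 2^{k+2} − 2 + 1 = 2^{k+2} − 1.
So the formula holds for k+1, and by induction N(B_i) = 2^{i+1} − 1 for all i ≥ 0.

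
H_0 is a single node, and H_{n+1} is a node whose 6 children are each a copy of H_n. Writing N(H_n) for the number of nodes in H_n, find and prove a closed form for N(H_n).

Claim: N(H_n) = (6^{n+1} − 1)/5.

Base case: N(H_0) = 1, and (6^{0+1} − 1)/5 = 1.
Assume N(H_j) = (6^{j+1} − 1)/5.
Then N(H_{j+1}) = 1 + 6N(H_j) = 1 + 6·(6^{j+1} − 1)/5 = 1 + (6^{j+2} − 6)/5 = (5 + 6^{j+2} − 6)/5 = (6^{j+2} − 1)/5.
This completes the inductive step, so N(H_n) = (6^{n+1} − 1)/5 for all n ≥ 0.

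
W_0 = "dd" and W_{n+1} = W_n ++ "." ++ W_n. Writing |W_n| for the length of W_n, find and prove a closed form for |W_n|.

Claim: |W_n| = 3·2^n − 1.

Base case: |W_0| = 2, and 3·2^0 − 1 = 2.
Assume |W_r| = 3·2^r − 1.
Then |W_{r+1}| = |W_r| + 1 + |W_r| = 2|W_r| + 1 = 2(3·2^r − 1) + 1 = 3·2^{r+1} − 2 + 1 = 3·2^{r+1} − 1.
So the formula holds for r+1, and by induction |W_n| = 3·2^n − 1 for all n ≥ 0.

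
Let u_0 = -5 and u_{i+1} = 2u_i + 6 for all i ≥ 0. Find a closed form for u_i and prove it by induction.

Claim: u_i = 2^i − 6.

Base case: u_0 = -5, and 2^0 − 6 = 1 − 6 = -5.
Assume u_j = 2^j − 6 for some j ≥ 0.
Then u_{j+1} = 2u_j + 6 = 2·(2^j − 6) + 6 = 2^{j+1} − 12 + 6 = 2^{j+1} − 6.
Hence u_i = 2^i − 6 for every i ≥ 0, by induction.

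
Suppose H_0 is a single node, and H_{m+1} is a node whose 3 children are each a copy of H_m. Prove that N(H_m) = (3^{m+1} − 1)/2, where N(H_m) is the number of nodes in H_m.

Base case: N(H_0) = 1, and (3^{0+1} − 1)/2 = 1.
Assume N(H_k) = (3^{k+1} − 1)/2.
Then N(H_{k+1}) = 1 + 3N(H_k) = 1 + 3·(3^{k+1} − 1)/2 = 1 + (3^{k+2} − 3)/2 = (2 + 3^{k+2} − 3)/2 = (3^{k+2} − 1)/2.
Hence N(H_m) = (3^{m+1} − 1)/2 for every m ≥ 0, by induction.

N(H_m) = (3^{m+1} − 1)/2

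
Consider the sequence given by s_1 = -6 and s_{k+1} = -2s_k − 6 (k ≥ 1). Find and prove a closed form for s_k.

Claim: s_k = 2·(-2)^k − 2.

Base case: s_1 = -6, and 2·(-2)^1 − 2 = -4 − 2 = -6.
Assume s_j = 2·(-2)^j − 2 for some j ≥ 1.
Then s_{j+1} = -2s_j − 6 = -2·(2·(-2)^j − 2) − 6 = -4·(-2)^j + 4 − 6 = 2·(-2)^{j+1} − 2.
So the formula holds for j+1, and by induction s_k = 2·(-2)^k − 2 for all k ≥ 1.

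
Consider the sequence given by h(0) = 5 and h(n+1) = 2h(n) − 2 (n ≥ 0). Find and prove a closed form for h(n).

Claim: h(n) = 3·2^n + 2.

Base case: h(0) = 5, and 3·2^0 + 2 = 3 + 2 = 5.
Assume h(j) = 3·2^j + 2 for some j ≥ 0.
Then h(j+1) = 2h(j) − 2 = 2·(3·2^j + 2) − 2 = 6·2^j + 4 − 2 = 3·2^{j+1} + 2.
Hence h(n) = 3·2^n + 2 for every n ≥ 0, by induction.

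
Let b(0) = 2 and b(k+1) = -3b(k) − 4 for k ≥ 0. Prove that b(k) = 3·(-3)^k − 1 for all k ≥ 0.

Base case: b(0) = 2, and 3·(-3)^0 − 1 = 3 − 1 = 2.
Assume b(m) = 3·(-3)^m − 1 for some m ≥ 0.
Then b(m+1) = -3b(m) − 4 = -3·(3·(-3)^m − 1) − 4 = -9·(-3)^m + 3 − 4 = 3·(-3)^{m+1} − 1.
Hence b(k) = 3·(-3)^k − 1 for every k ≥ 0, by induction.

b(k) = 3·(-3)^k − 1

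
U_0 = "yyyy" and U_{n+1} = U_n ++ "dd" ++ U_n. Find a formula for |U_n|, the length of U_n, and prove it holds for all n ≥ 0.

Claim: |U_n| = 6·2^n − 2.

Base case: |U_0| = 4, and 6·2^0 − 2 = 4.
Assume |U_m| = 6·2^m − 2.
Then |U_{m+1}| = |U_m| + 2 + |U_m| = 2|U_m| + 2 = 2(6·2^m − 2) + 2 = 6·2^{m+1} − 4 + 2 = 6·2^{m+1} − 2.
By induction, |U_n| = 6·2^n − 2 for all n ≥ 0.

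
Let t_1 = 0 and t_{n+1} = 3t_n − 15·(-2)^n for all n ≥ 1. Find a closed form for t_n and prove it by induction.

Claim: t_n = 2·3^n + 3·(-2)^n.

Base case: t_1 = 0, and 2·3^1 + 3·(-2)^1 = 6 − 6 = 0.
Assume t_r = 2·3^r + 3·(-2)^r for some r ≥ 1.
Then t_{r+1} = 3t_r − 15·(-2)^r = 3·(2·3^r + 3·(-2)^r) − 15·(-2)^r = 2·3^{r+1} + 9·(-2)^r − 15·(-2)^r = 2·3^{r+1} − 6·(-2)^r = 2·3^{r+1} + 3·(-2)^{r+1}.
This completes the inductive step, so t_n = 2·3^n + 3·(-2)^n for all n ≥ 1.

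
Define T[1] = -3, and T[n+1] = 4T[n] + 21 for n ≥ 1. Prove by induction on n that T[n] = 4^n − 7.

Base case: T[1] = -3, and 4^1 − 7 = 4 − 7 = -3.
Assume T[r] = 4^r − 7 for some r ≥ 1.
Then T[r+1] = 4T[r] + 21 = 4·(4^r − 7) + 21 = 4^{r+1} − 28 + 21 = 4^{r+1} − 7.
Hence T[n] = 4^n − 7 for every n ≥ 1, by induction.

T[n] = 4^n − 7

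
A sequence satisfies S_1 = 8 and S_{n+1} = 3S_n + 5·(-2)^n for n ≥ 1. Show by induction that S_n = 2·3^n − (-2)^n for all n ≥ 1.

Base case: S_1 = 8, and 2·3^1 − (-2)^1 = 6 + 2 = 8.
Assume S_r = 2·3^r − (-2)^r for some r ≥ 1.
Then S_{r+1} = 3S_r + 5·(-2)^r = 3·(2·3^r − (-2)^r) + 5·(-2)^r = 2·3^{r+1} − 3·(-2)^r + 5·(-2)^r = 2·3^{r+1} + 2·(-2)^r = 2·3^{r+1} − (-2)^{r+1}.
Hence S_n = 2·3^n − (-2)^n for every n ≥ 1, by induction.

S_n = 2·3^n − (-2)^n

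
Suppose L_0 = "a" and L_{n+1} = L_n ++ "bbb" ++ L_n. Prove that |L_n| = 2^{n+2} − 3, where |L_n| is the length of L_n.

Base case: |L_0| = 1, and 2^{0+2} − 3 = 1.
Assume |L_k| = 2^{k+2} − 3.
Then |L_{k+1}| = |L_k| + 3 + |L_k| = 2|L_k| + 3 = 2(2^{k+2} − 3) + 3 = 2^{k+3} − 6 + 3 = 2^{k+3} − 3.
So the formula holds for k+1, and by induction |L_n| = 2^{n+2} − 3 for all n ≥ 0.

|L_n| = 2^{n+2} − 3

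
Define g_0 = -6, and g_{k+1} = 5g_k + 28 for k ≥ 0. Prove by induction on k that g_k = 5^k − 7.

Base case: g_0 = -6, and 5^0 − 7 = 1 − 7 = -6.
Assume g_m = 5^m − 7 for some m ≥ 0.
Then g_{m+1} = 5g_m + 28 = 5·(5^m − 7) + 28 = 5^{m+1} − 35 + 28 = 5^{m+1} − 7.
This completes the inductive step, so g_k = 5^k − 7 for all k ≥ 0.

g_k = 5^k − 7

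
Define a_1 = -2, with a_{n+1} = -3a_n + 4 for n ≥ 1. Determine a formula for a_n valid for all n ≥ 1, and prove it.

Claim: a_n = (-3)^n + 1.

Base case: a_1 = -2, and (-3)^1 + 1 = -3 + 1 = -2.
Assume a_k = (-3)^k + 1 for some k ≥ 1.
Then a_{k+1} = -3a_k + 4 = -3·((-3)^k + 1) + 4 = -3·(-3)^k − 3 + 4 = (-3)^{k+1} + 1.
Hence a_n = (-3)^n + 1 for every n ≥ 1, by induction.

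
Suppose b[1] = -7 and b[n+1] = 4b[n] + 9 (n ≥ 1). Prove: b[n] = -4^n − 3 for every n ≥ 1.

Base case: b[1] = -7, and -4^1 − 3 = -4 − 3 = -7.
Assume b[r] = -4^r − 3 for some r ≥ 1.
Then b[r+1] = 4b[r] + 9 = 4·(-4^r − 3) + 9 = -4^{r+1} − 12 + 9 = -4^{r+1} − 3.
So the formula holds for r+1, and by induction b[n] = -4^n − 3 for all n ≥ 1.

b[n] = -4^n − 3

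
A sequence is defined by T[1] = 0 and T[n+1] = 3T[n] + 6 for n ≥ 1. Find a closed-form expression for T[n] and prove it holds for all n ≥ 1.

Claim: T[n] = 3^n − 3.

Base case: T[1] = 0, and 3^1 − 3 = 3 − 3 = 0.
Assume T[k] = 3^k − 3 for some k ≥ 1.
Then T[k+1] = 3T[k] + 6 = 3·(3^k − 3) + 6 = 3^{k+1} − 9 + 6 = 3^{k+1} − 3.
By induction, T[n] = 3^n − 3 for all n ≥ 1.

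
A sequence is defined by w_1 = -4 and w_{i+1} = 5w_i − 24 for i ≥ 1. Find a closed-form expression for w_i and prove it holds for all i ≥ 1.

Claim: w_i = -2·5^i + 6.

Base case: w_1 = -4, and -2·5^1 + 6 = -10 + 6 = -4.
Assume w_m = -2·5^m + 6 for some m ≥ 1.
Then w_{m+1} = 5w_m − 24 = 5·(-2·5^m + 6) − 24 = -10·5^m + 30 − 24 = -2·5^{m+1} + 6.
So the formula holds for m+1, and by induction w_i = -2·5^i + 6 for all i ≥ 1.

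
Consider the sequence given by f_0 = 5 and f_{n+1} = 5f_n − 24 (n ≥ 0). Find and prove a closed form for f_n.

Claim: f_n = -5^n + 6.

Base case: f_0 = 5, and -5^0 + 6 = -1 + 6 = 5.
Assume f_m = -5^m + 6 for some m ≥ 0.
Then f_{m+1} = 5f_m − 24 = 5·(-5^m + 6) − 24 = -5^{m+1} + 30 − 24 = -5^{m+1} + 6.
By induction, f_n = -5^n + 6 for all n ≥ 0.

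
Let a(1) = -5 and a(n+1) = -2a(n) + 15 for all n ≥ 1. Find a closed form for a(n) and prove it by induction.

Claim: a(n) = 5·(-2)^n + 5.

Base case: a(1) = -5, and 5·(-2)^1 + 5 = -10 + 5 = -5.
Assume a(m) = 5·(-2)^m + 5 for some m ≥ 1.
Then a(m+1) = -2a(m) + 15 = -2·(5·(-2)^m + 5) + 15 = -10·(-2)^m − 10 + 15 = 5·(-2)^{m+1} + 5.
By induction, a(n) = 5·(-2)^n + 5 for all n ≥ 1.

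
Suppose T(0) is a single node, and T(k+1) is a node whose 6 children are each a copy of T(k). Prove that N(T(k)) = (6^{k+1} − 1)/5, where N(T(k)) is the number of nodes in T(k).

Base case: N(T(0)) = 1, and (6^{0+1} − 1)/5 = 1.
Assume N(T(m)) = (6^{m+1} − 1)/5.
Then N(T(m+1)) = 1 + 6N(T(m)) = 1 + 6·(6^{m+1} − 1)/5 = 1 + (6^{m+2} − 6)/5 = (5 + 6^{m+2} − 6)/5 = (6^{m+2} − 1)/5.
By induction, N(T(k)) = (6^{k+1} − 1)/5 for all k ≥ 0.

N(T(k)) = (6^{k+1} − 1)/5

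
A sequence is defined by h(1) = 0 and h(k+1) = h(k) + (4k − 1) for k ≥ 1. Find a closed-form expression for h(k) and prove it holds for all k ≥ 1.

Claim: h(k) = 2k^2 − 3k + 1.

Base case: h(1) = 0, and 2·1^2 − 3·1 + 1 = 0.
Assume h(m) = 2m^2 − 3m + 1.
Then h(m+1) = h(m) + (4m − 1) = (2m^2 − 3m + 1) + (4m − 1) = 2m^2 + m,
and 2·(m+1)^2 − 3·(m+1) + 1 = 2m^2 + m.
This completes the inductive step, so h(k) = 2k^2 − 3k + 1 for all k ≥ 1.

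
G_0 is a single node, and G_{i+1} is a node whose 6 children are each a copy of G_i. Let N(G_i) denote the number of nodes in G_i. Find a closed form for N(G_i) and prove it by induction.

Claim: N(G_i) = (6^{i+1} − 1)/5.

Base case: N(G_0) = 1, and (6^{0+1} − 1)/5 = 1.
Assume N(G_r) = (6^{r+1} − 1)/5.
Then N(G_{r+1}) = 1 + 6N(G_r) = 1 + 6·(6^{r+1} − 1)/5 = 1 + (6^{r+2} − 6)/5 = (5 + 6^{r+2} − 6)/5 = (6^{r+2} − 1)/5.
This completes the inductive step, so N(G_i) = (6^{i+1} − 1)/5 for all i ≥ 0.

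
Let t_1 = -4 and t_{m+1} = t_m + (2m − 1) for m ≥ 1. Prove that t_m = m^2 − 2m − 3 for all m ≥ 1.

Base case: t_1 = -4, and 1^2 − 2·1 − 3 = -4.
Assume t_j = j^2 − 2j − 3.
Then t_{j+1} = t_j + (2j − 1) = (j^2 − 2j − 3) + (2j − 1) = j^2 − 4,
and (j+1)^2 − 2·(j+1) − 3 = j^2 − 4.
This completes the inductive step, so t_m = m^2 − 2m − 3 for all m ≥ 1.

t_m = m^2 − 2m − 3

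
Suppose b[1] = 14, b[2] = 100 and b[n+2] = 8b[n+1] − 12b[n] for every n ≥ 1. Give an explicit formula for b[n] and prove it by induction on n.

Claim: b[n] = 3·6^n − 2·2^n.

Base cases: b[1] = 14 and 3·6^1 − 2·2^1 = 14; b[2] = 100 and 3·6^2 − 2·2^2 = 100.
Assume b[j] = 3·6^j − 2·2^j for all 1 ≤ j ≤ m, where m ≥ 2.
Then b[m+1] = 8b[m] − 12b[m−1] = 8·(3·6^m − 2·2^m) − 12·(3·6^{m−1} − 2·2^{m−1}) = 3·(8·6 − 12)6^{m−1} − 2·(8·2 − 12)2^{m−1} = 108·6^{m−1} − 8·2^{m−1} = 3·6^{m+1} − 2·2^{m+1}.
By strong induction, b[n] = 3·6^n − 2·2^n for all n ≥ 1.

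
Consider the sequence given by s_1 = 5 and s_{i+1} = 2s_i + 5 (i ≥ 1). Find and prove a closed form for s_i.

Claim: s_i = 5·2^i − 5.

Base case: s_1 = 5, and 5·2^1 − 5 = 10 − 5 = 5.
Assume s_m = 5·2^m − 5 for some m ≥ 1.
Then s_{m+1} = 2s_m + 5 = 2·(5·2^m − 5) + 5 = 10·2^m − 10 + 5 = 5·2^{m+1} − 5.
By induction, s_i = 5·2^i − 5 for all i ≥ 1.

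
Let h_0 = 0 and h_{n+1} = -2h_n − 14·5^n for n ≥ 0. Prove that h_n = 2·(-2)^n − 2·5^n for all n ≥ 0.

Base case: h_0 = 0, and 2·(-2)^0 − 2·5^0 = 2 − 2 = 0.
Assume h_k = 2·(-2)^k − 2·5^k for some k ≥ 0.
Then h_{k+1} = -2h_k − 14·5^k = -2·(2·(-2)^k − 2·5^k) − 14·5^k = 2·(-2)^{k+1} + 4·5^k − 14·5^k = 2·(-2)^{k+1} − 10·5^k = 2·(-2)^{k+1} − 2·5^{k+1}.
Hence h_n = 2·(-2)^n − 2·5^n for every n ≥ 0, by induction.

h_n = 2·(-2)^n − 2·5^n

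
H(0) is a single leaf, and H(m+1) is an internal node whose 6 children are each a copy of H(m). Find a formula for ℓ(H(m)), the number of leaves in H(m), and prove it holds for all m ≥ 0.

Claim: ℓ(H(m)) = 6^m.

Base case: ℓ(H(0)) = 1, and 6^0 = 1.
Assume ℓ(H(r)) = 6^r.
Then ℓ(H(r+1)) = 6·ℓ(H(r)) = 6·6^r = 6^{r+1}.
This completes the inductive step, so ℓ(H(m)) = 6^m for all m ≥ 0.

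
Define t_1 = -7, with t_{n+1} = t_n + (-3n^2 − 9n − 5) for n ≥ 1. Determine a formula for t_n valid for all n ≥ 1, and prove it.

Claim: t_n = -n^3 − 3n^2 − n − 2.

Base case: t_1 = -7, and -1^3 − 3·1^2 − 1 − 2 = -7.
Assume t_j = -j^3 − 3j^2 − j − 2.
Then t_{j+1} = t_j + (-3j^2 − 9j − 5) = (-j^3 − 3j^2 − j − 2) + (-3j^2 − 9j − 5) = -j^3 − 6j^2 − 10j − 7,
and -(j+1)^3 − 3·(j+1)^2 − (j+1) − 2 = -j^3 − 6j^2 − 10j − 7.
Hence t_n = -n^3 − 3n^2 − n − 2 for every n ≥ 1, by induction.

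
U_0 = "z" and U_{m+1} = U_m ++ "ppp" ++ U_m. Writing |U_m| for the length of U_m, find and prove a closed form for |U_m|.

Claim: |U_m| = 2^{m+2} − 3.

Base case: |U_0| = 1, and 2^{0+2} − 3 = 1.
Assume |U_k| = 2^{k+2} − 3.
Then |U_{k+1}| = |U_k| + 3 + |U_k| = 2|U_k| + 3 = 2(2^{k+2} − 3) + 3 = 2^{k+3} − 6 + 3 = 2^{k+3} − 3.
By induction, |U_m| = 2^{m+2} − 3 for all m ≥ 0.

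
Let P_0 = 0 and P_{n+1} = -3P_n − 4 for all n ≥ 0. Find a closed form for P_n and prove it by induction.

Claim: P_n = (-3)^n − 1.

Base case: P_0 = 0, and (-3)^0 − 1 = 1 − 1 = 0.
Assume P_k = (-3)^k − 1 for some k ≥ 0.
Then P_{k+1} = -3P_k − 4 = -3·((-3)^k − 1) − 4 = -3·(-3)^k + 3 − 4 = (-3)^{k+1} − 1.
By induction, P_n = (-3)^n − 1 for all n ≥ 0.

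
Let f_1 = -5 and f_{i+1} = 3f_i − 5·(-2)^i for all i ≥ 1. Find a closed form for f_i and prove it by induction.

Claim: f_i = -3^i + (-2)^i.

Base case: f_1 = -5, and -3^1 + (-2)^1 = -3 − 2 = -5.
Assume f_k = -3^k + (-2)^k for some k ≥ 1.
Then f_{k+1} = 3f_k − 5·(-2)^k = 3·(-3^k + (-2)^k) − 5·(-2)^k = -3^{k+1} + 3·(-2)^k − 5·(-2)^k = -3^{k+1} − 2·(-2)^k = -3^{k+1} + (-2)^{k+1}.
Hence f_i = -3^i + (-2)^i for every i ≥ 1, by induction.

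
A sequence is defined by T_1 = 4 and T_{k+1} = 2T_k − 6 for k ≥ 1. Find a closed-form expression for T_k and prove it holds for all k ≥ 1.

Claim: T_k = -2^k + 6.

Base case: T_1 = 4, and -2^1 + 6 = -2 + 6 = 4.
Assume T_j = -2^j + 6 for some j ≥ 1.
Then T_{j+1} = 2T_j − 6 = 2·(-2^j + 6) − 6 = -2^{j+1} + 12 − 6 = -2^{j+1} + 6.
So the formula holds for j+1, and by induction T_k = -2^k + 6 for all k ≥ 1.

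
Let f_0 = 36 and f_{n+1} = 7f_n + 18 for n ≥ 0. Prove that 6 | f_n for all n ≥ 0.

Base case: f_0 = 36 = 6·6, so 6 | f_0.
Assume 6 | f_m, so f_m = 6t for some integer t.
Then f_{m+1} = 7f_m + 18 = 7·(6t) + 18 = 6(7t + 3), so 6 | f_{m+1}.
This completes the inductive step, so 6 | f_n for all n ≥ 0.

6 | f_n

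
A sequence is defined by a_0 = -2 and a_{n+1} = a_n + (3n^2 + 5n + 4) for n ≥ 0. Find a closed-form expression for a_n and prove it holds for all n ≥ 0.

Claim: a_n = n^3 + n^2 + 2n − 2.

Base case: a_0 = -2, and 0^3 + 0^2 + 2·0 − 2 = -2.
Assume a_j = j^3 + j^2 + 2j − 2.
Then a_{j+1} = a_j + (3j^2 + 5j + 4) = (j^3 + j^2 + 2j − 2) + (3j^2 + 5j + 4) = j^3 + 4j^2 + 7j + 2,
and (j+1)^3 + (j+1)^2 + 2·(j+1) − 2 = j^3 + 4j^2 + 7j + 2.
By induction, a_n = n^3 + n^2 + 2n − 2 for all n ≥ 0.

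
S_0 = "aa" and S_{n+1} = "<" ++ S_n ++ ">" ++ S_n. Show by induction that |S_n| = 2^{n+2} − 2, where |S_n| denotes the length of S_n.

Base case: |S_0| = 2, and 2^{0+2} − 2 = 2.
Assume |S_m| = 2^{m+2} − 2.
Then |S_{m+1}| = 1 + |S_m| + 1 + |S_m| = 2|S_m| + 2 = 2(2^{m+2} − 2) + 2 = 2^{m+3} − 4 + 2 = 2^{m+3} − 2.
So the formula holds for m+1, and by induction |S_n| = 2^{n+2} − 2 for all n ≥ 0.

|S_n| = 2^{n+2} − 2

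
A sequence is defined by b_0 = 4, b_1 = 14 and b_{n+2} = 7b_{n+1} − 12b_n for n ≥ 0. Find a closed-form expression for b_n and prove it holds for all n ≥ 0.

Claim: b_n = 2·3^n + 2·4^n.

Base cases: b_0 = 4 and 2·3^0 + 2·4^0 = 4; b_1 = 14 and 2·3^1 + 2·4^1 = 14.
Assume b_j = 2·3^j + 2·4^j for all 0 ≤ j ≤ k, where k ≥ 1.
Then b_{k+1} = 7b_k − 12b_{k−1} = 7·(2·3^k + 2·4^k) − 12·(2·3^{k−1} + 2·4^{k−1}) = 2·(7·3 − 12)3^{k−1} + 2·(7·4 − 12)4^{k−1} = 18·3^{k−1} + 32·4^{k−1} = 2·3^{k+1} + 2·4^{k+1}.
By strong induction, b_n = 2·3^n + 2·4^n for all n ≥ 0.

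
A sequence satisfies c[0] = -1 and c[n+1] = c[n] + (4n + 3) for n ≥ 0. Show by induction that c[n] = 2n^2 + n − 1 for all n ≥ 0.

Base case: c[0] = -1, and 2·0^2 + 0 − 1 = -1.
Assume c[m] = 2m^2 + m − 1.
Then c[m+1] = c[m] + (4m + 3) = (2m^2 + m − 1) + (4m + 3) = 2m^2 + 5m + 2,
and 2·(m+1)^2 + (m+1) − 1 = 2m^2 + 5m + 2.
Hence c[n] = 2n^2 + n − 1 for every n ≥ 0, by induction.

c[n] = 2n^2 + n − 1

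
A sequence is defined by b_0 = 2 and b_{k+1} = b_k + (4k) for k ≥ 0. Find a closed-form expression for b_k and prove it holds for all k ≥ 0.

Claim: b_k = 2k^2 − 2k + 2.

Base case: b_0 = 2, and 2·0^2 − 2·0 + 2 = 2.
Assume b_r = 2r^2 − 2r + 2.
Then b_{r+1} = b_r + (4r) = (2r^2 − 2r + 2) + (4r) = 2r^2 + 2r + 2,
and 2·(r+1)^2 − 2·(r+1) + 2 = 2r^2 + 2r + 2.
By induction, b_k = 2k^2 − 2k + 2 for all k ≥ 0.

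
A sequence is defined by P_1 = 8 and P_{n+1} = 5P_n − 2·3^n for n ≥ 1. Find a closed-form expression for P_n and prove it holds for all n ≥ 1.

Claim: P_n = 5^n + 3^n.

Base case: P_1 = 8, and 5^1 + 3^1 = 5 + 3 = 8.
Assume P_r = 5^r + 3^r for some r ≥ 1.
Then P_{r+1} = 5P_r − 2·3^r = 5·(5^r + 3^r) − 2·3^r = 5^{r+1} + 5·3^r − 2·3^r = 5^{r+1} + 3·3^r = 5^{r+1} + 3^{r+1}.
So the formula holds for r+1, and by induction P_n = 5^n + 3^n for all n ≥ 1.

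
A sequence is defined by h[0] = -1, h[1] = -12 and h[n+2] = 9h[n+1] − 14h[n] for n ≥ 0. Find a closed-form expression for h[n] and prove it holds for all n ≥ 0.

Claim: h[n] = 2^n − 2·7^n.

Base cases: h[0] = -1 and 2^0 − 2·7^0 = -1; h[1] = -12 and 2^1 − 2·7^1 = -12.
Assume h[j] = 2^j − 2·7^j for all 0 ≤ j ≤ r, where r ≥ 1.
Then h[r+1] = 9h[r] − 14h[r−1] = 9·(2^r − 2·7^r) − 14·(2^{r−1} − 2·7^{r−1}) = (9·2 − 14)2^{r−1} − 2·(9·7 − 14)7^{r−1} = 4·2^{r−1} − 98·7^{r−1} = 2^{r+1} − 2·7^{r+1}.
Hence h[n] = 2^n − 2·7^n for every n ≥ 0, by strong induction.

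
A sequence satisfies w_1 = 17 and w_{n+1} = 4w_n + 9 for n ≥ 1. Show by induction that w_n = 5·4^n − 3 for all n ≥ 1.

Base case: w_1 = 17, and 5·4^1 − 3 = 20 − 3 = 17.
Assume w_k = 5·4^k − 3 for some k ≥ 1.
Then w_{k+1} = 4w_k + 9 = 4·(5·4^k − 3) + 9 = 20·4^k − 12 + 9 = 5·4^{k+1} − 3.
By induction, w_n = 5·4^n − 3 for all n ≥ 1.

w_n = 5·4^n − 3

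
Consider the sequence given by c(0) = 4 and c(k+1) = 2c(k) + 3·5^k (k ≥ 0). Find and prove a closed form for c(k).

Claim: c(k) = 3·2^k + 5^k.

Base case: c(0) = 4, and 3·2^0 + 5^0 = 3 + 1 = 4.
Assume c(r) = 3·2^r + 5^r for some r ≥ 0.
Then c(r+1) = 2c(r) + 3·5^r = 2·(3·2^r + 5^r) + 3·5^r = 3·2^{r+1} + 2·5^r + 3·5^r = 3·2^{r+1} + 5·5^r = 3·2^{r+1} + 5^{r+1}.
Hence c(k) = 3·2^k + 5^k for every k ≥ 0, by induction.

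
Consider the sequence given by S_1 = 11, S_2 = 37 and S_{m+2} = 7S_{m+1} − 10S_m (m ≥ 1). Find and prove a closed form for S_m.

Claim: S_m = 3·2^m + 5^m.

Base cases: S_1 = 11 and 3·2^1 + 5^1 = 11; S_2 = 37 and 3·2^2 + 5^2 = 37.
Assume S_i = 3·2^i + 5^i for all 1 ≤ i ≤ j, where j ≥ 2.
Then S_{j+1} = 7S_j − 10S_{j−1} = 7·(3·2^j + 5^j) − 10·(3·2^{j−1} + 5^{j−1}) = 3·(7·2 − 10)2^{j−1} + (7·5 − 10)5^{j−1} = 12·2^{j−1} + 25·5^{j−1} = 3·2^{j+1} + 5^{j+1}.
This completes the inductive step, so S_m = 3·2^m + 5^m for all m ≥ 1.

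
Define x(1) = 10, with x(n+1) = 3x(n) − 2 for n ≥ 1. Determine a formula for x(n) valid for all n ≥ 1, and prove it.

Claim: x(n) = 3^{n+1} + 1.

Base case: x(1) = 10, and 3^{1+1} + 1 = 9 + 1 = 10.
Assume x(m) = 3^{m+1} + 1 for some m ≥ 1.
Then x(m+1) = 3x(m) − 2 = 3·(3^{m+1} + 1) − 2 = 3^{m+2} + 3 − 2 = 3^{m+2} + 1.
Hence x(n) = 3^{n+1} + 1 for every n ≥ 1, by induction.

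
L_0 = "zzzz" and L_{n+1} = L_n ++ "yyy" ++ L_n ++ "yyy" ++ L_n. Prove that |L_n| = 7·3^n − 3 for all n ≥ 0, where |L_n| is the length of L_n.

Base case: |L_0| = 4, and 7·3^0 − 3 = 4.
Assume |L_m| = 7·3^m − 3.
Then |L_{m+1}| = 3|L_m| + 6 = 3(7·3^m − 3) + 6 = 7·3^{m+1} − 9 + 6 = 7·3^{m+1} − 3.
By induction, |L_n| = 7·3^n − 3 for all n ≥ 0.

|L_n| = 7·3^n − 3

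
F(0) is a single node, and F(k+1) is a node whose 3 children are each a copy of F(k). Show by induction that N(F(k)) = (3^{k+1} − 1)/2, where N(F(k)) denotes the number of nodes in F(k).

Base case: N(F(0)) = 1, and (3^{0+1} − 1)/2 = 1.
Assume N(F(m)) = (3^{m+1} − 1)/2.
Then N(F(m+1)) = 1 + 3N(F(m)) = 1 + 3·(3^{m+1} − 1)/2 = 1 + (3^{m+2} − 3)/2 = (2 + 3^{m+2} − 3)/2 = (3^{m+2} − 1)/2.
By induction, N(F(k)) = (3^{k+1} − 1)/2 for all k ≥ 0.

N(F(k)) = (3^{k+1} − 1)/2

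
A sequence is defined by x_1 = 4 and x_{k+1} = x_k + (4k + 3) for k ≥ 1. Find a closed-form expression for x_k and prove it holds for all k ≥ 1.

Claim: x_k = 2k^2 + k + 1.

Base case: x_1 = 4, and 2·1^2 + 1 + 1 = 4.
Assume x_m = 2m^2 + m + 1.
Then x_{m+1} = x_m + (4m + 3) = (2m^2 + m + 1) + (4m + 3) = 2m^2 + 5m + 4,
and 2·(m+1)^2 + (m+1) + 1 = 2m^2 + 5m + 4.
Hence x_k = 2k^2 + k + 1 for every k ≥ 1, by induction.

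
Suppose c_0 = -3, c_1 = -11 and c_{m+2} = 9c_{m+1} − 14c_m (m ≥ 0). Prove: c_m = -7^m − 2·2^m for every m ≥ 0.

Base cases: c_0 = -3 and -7^0 − 2·2^0 = -3; c_1 = -11 and -7^1 − 2·2^1 = -11.
Assume c_j = -7^j − 2·2^j for all 0 ≤ j ≤ r, where r ≥ 1.
Then c_{r+1} = 9c_r − 14c_{r−1} = 9·(-7^r − 2·2^r) − 14·(-7^{r−1} − 2·2^{r−1}) = -(9·7 − 14)7^{r−1} − 2·(9·2 − 14)2^{r−1} = -49·7^{r−1} − 8·2^{r−1} = -7^{r+1} − 2·2^{r+1}.
Hence c_m = -7^m − 2·2^m for every m ≥ 0, by strong induction.

c_m = -7^m − 2·2^m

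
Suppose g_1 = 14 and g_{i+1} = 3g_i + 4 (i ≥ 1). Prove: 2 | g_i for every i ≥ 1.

Base case: g_1 = 14 = 2·7, so 2 | g_1.
Assume 2 | g_j, so g_j = 2t for some integer t.
Then g_{j+1} = 3g_j + 4 = 3·(2t) + 4 = 2(3t + 2), so 2 | g_{j+1}.
Hence 2 | g_i for every i ≥ 1, by induction.

2 | g_i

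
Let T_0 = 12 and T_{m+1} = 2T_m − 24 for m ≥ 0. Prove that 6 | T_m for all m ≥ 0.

Base case: T_0 = 12 = 6·2, so 6 | T_0.
Assume 6 | T_k, so T_k = 6t for some integer t.
Then T_{k+1} = 2T_k − 24 = 2·(6t) − 24 = 6(2t − 4), so 6 | T_{k+1}.
So the property holds for k+1, and by induction 6 | T_m for all m ≥ 0.

6 | T_m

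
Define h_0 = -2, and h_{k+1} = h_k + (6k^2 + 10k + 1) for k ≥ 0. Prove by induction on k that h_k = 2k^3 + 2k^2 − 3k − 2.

Base case: h_0 = -2, and 2·0^3 + 2·0^2 − 3·0 − 2 = -2.
Assume h_m = 2m^3 + 2m^2 − 3m − 2.
Then h_{m+1} = h_m + (6m^2 + 10m + 1) = (2m^3 + 2m^2 − 3m − 2) + (6m^2 + 10m + 1) = 2m^3 + 8m^2 + 7m − 1,
and 2·(m+1)^3 + 2·(m+1)^2 − 3·(m+1) − 2 = 2m^3 + 8m^2 + 7m − 1.
By induction, h_k = 2k^3 + 2k^2 − 3k − 2 for all k ≥ 0.

h_k = 2k^3 + 2k^2 − 3k − 2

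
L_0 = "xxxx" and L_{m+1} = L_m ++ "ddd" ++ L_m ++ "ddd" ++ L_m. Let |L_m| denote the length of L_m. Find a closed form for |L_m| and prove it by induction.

Claim: |L_m| = 7·3^m − 3.

Base case: |L_0| = 4, and 7·3^0 − 3 = 4.
Assume |L_j| = 7·3^j − 3.
Then |L_{j+1}| = 3|L_j| + 6 = 3(7·3^j − 3) + 6 = 7·3^{j+1} − 9 + 6 = 7·3^{j+1} − 3.
This completes the inductive step, so |L_m| = 7·3^m − 3 for all m ≥ 0.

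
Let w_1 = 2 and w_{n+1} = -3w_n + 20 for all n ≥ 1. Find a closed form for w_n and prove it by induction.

Claim: w_n = (-3)^n + 5.

Base case: w_1 = 2, and (-3)^1 + 5 = -3 + 5 = 2.
Assume w_j = (-3)^j + 5 for some j ≥ 1.
Then w_{j+1} = -3w_j + 20 = -3·((-3)^j + 5) + 20 = -3·(-3)^j − 15 + 20 = (-3)^{j+1} + 5.
So the formula holds for j+1, and by induction w_n = (-3)^n + 5 for all n ≥ 1.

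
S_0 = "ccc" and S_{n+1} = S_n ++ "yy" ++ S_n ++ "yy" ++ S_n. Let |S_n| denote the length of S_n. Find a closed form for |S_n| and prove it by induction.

Claim: |S_n| = 5·3^n − 2.

Base case: |S_0| = 3, and 5·3^0 − 2 = 3.
Assume |S_k| = 5·3^k − 2.
Then |S_{k+1}| = 3|S_k| + 4 = 3(5·3^k − 2) + 4 = 5·3^{k+1} − 6 + 4 = 5·3^{k+1} − 2.
Hence |S_n| = 5·3^n − 2 for every n ≥ 0, by induction.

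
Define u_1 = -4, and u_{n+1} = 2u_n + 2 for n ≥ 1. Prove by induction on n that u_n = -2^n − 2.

Base case: u_1 = -4, and -2^1 − 2 = -2 − 2 = -4.
Assume u_m = -2^m − 2 for some m ≥ 1.
Then u_{m+1} = 2u_m + 2 = 2·(-2^m − 2) + 2 = -2^{m+1} − 4 + 2 = -2^{m+1} − 2.
This completes the inductive step, so u_n = -2^n − 2 for all n ≥ 1.

u_n = -2^n − 2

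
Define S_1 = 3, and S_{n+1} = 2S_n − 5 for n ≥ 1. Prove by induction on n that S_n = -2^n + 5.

Base case: S_1 = 3, and -2^1 + 5 = -2 + 5 = 3.
Assume S_m = -2^m + 5 for some m ≥ 1.
Then S_{m+1} = 2S_m − 5 = 2·(-2^m + 5) − 5 = -2^{m+1} + 10 − 5 = -2^{m+1} + 5.
So the formula holds for m+1, and by induction S_n = -2^n + 5 for all n ≥ 1.

S_n = -2^n + 5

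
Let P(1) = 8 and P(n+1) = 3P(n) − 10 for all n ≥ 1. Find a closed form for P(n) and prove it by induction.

Claim: P(n) = 3^n + 5.

Base case: P(1) = 8, and 3^1 + 5 = 3 + 5 = 8.
Assume P(m) = 3^m + 5 for some m ≥ 1.
Then P(m+1) = 3P(m) − 10 = 3·(3^m + 5) − 10 = 3^{m+1} + 15 − 10 = 3^{m+1} + 5.
Hence P(n) = 3^n + 5 for every n ≥ 1, by induction.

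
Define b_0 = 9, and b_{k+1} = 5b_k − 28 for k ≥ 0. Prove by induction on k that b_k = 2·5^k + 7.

Base case: b_0 = 9, and 2·5^0 + 7 = 2 + 7 = 9.
Assume b_m = 2·5^m + 7 for some m ≥ 0.
Then b_{m+1} = 5b_m − 28 = 5·(2·5^m + 7) − 28 = 10·5^m + 35 − 28 = 2·5^{m+1} + 7.
So the formula holds for m+1, and by induction b_k = 2·5^k + 7 for all k ≥ 0.

b_k = 2·5^k + 7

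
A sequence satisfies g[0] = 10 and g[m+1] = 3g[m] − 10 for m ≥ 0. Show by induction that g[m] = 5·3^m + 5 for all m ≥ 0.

Base case: g[0] = 10, and 5·3^0 + 5 = 5 + 5 = 10.
Assume g[j] = 5·3^j + 5 for some j ≥ 0.
Then g[j+1] = 3g[j] − 10 = 3·(5·3^j + 5) − 10 = 15·3^j + 15 − 10 = 5·3^{j+1} + 5.
This completes the inductive step, so g[m] = 5·3^m + 5 for all m ≥ 0.

g[m] = 5·3^m + 5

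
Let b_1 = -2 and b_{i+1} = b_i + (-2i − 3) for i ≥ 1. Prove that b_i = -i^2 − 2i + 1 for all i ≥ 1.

Base case: b_1 = -2, and -1^2 − 2·1 + 1 = -2.
Assume b_m = -m^2 − 2m + 1.
Then b_{m+1} = b_m + (-2m − 3) = (-m^2 − 2m + 1) + (-2m − 3) = -m^2 − 4m − 2,
and -(m+1)^2 − 2·(m+1) + 1 = -m^2 − 4m − 2.
By induction, b_i = -i^2 − 2i + 1 for all i ≥ 1.

b_i = -i^2 − 2i + 1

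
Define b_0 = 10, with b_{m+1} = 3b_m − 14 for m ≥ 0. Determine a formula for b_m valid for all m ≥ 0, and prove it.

Claim: b_m = 3^{m+1} + 7.

Base case: b_0 = 10, and 3^{0+1} + 7 = 3 + 7 = 10.
Assume b_j = 3^{j+1} + 7 for some j ≥ 0.
Then b_{j+1} = 3b_j − 14 = 3·(3^{j+1} + 7) − 14 = 3^{j+2} + 21 − 14 = 3^{j+2} + 7.
This completes the inductive step, so b_m = 3^{m+1} + 7 for all m ≥ 0.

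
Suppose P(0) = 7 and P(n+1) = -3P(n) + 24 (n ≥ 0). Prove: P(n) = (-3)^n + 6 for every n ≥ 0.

Base case: P(0) = 7, and (-3)^0 + 6 = 1 + 6 = 7.
Assume P(j) = (-3)^j + 6 for some j ≥ 0.
Then P(j+1) = -3P(j) + 24 = -3·((-3)^j + 6) + 24 = -3·(-3)^j − 18 + 24 = (-3)^{j+1} + 6.
So the formula holds for j+1, and by induction P(n) = (-3)^n + 6 for all n ≥ 0.

P(n) = (-3)^n + 6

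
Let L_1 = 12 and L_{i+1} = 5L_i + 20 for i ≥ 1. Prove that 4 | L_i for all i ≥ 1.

Base case: L_1 = 12 = 4·3, so 4 | L_1.
Assume 4 | L_k, so L_k = 4t for some integer t.
Then L_{k+1} = 5L_k + 20 = 5·(4t) + 20 = 4(5t + 5), so 4 | L_{k+1}.
So the property holds for k+1, and by induction 4 | L_i for all i ≥ 1.

4 | L_i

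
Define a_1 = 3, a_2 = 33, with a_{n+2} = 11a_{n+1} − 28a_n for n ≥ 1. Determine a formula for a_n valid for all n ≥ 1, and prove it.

Claim: a_n = -4^n + 7^n.

Base cases: a_1 = 3 and -4^1 + 7^1 = 3; a_2 = 33 and -4^2 + 7^2 = 33.
Assume a_j = -4^j + 7^j for all 1 ≤ j ≤ m, where m ≥ 2.
Then a_{m+1} = 11a_m − 28a_{m−1} = 11·(-4^m + 7^m) − 28·(-4^{m−1} + 7^{m−1}) = -(11·4 − 28)4^{m−1} + (11·7 − 28)7^{m−1} = -16·4^{m−1} + 49·7^{m−1} = -4^{m+1} + 7^{m+1}.
Hence a_n = -4^n + 7^n for every n ≥ 1, by strong induction.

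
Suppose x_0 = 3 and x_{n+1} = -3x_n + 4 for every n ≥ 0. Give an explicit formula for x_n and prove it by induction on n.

Claim: x_n = 2·(-3)^n + 1.

Base case: x_0 = 3, and 2·(-3)^0 + 1 = 2 + 1 = 3.
Assume x_m = 2·(-3)^m + 1 for some m ≥ 0.
Then x_{m+1} = -3x_m + 4 = -3·(2·(-3)^m + 1) + 4 = -6·(-3)^m − 3 + 4 = 2·(-3)^{m+1} + 1.
This completes the inductive step, so x_n = 2·(-3)^n + 1 for all n ≥ 0.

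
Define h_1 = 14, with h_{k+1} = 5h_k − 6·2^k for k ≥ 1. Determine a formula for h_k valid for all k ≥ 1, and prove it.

Claim: h_k = 2·5^k + 2·2^k.

Base case: h_1 = 14, and 2·5^1 + 2·2^1 = 10 + 4 = 14.
Assume h_j = 2·5^j + 2·2^j for some j ≥ 1.
Then h_{j+1} = 5h_j − 6·2^j = 5·(2·5^j + 2·2^j) − 6·2^j = 2·5^{j+1} + 10·2^j − 6·2^j = 2·5^{j+1} + 4·2^j = 2·5^{j+1} + 2·2^{j+1}.
This completes the inductive step, so h_k = 2·5^k + 2·2^k for all k ≥ 1.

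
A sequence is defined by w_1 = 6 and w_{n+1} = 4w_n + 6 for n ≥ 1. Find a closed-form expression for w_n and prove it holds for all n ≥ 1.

Claim: w_n = 2·4^n − 2.

Base case: w_1 = 6, and 2·4^1 − 2 = 8 − 2 = 6.
Assume w_r = 2·4^r − 2 for some r ≥ 1.
Then w_{r+1} = 4w_r + 6 = 4·(2·4^r − 2) + 6 = 8·4^r − 8 + 6 = 2·4^{r+1} − 2.
So the formula holds for r+1, and by induction w_n = 2·4^n − 2 for all n ≥ 1.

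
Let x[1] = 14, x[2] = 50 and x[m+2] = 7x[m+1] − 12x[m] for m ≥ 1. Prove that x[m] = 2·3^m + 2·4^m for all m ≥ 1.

Base cases: x[1] = 14 and 2·3^1 + 2·4^1 = 14; x[2] = 50 and 2·3^2 + 2·4^2 = 50.
Assume x[i] = 2·3^i + 2·4^i for all 1 ≤ i ≤ j, where j ≥ 2.
Then x[j+1] = 7x[j] − 12x[j−1] = 7·(2·3^j + 2·4^j) − 12·(2·3^{j−1} + 2·4^{j−1}) = 2·(7·3 − 12)3^{j−1} + 2·(7·4 − 12)4^{j−1} = 18·3^{j−1} + 32·4^{j−1} = 2·3^{j+1} + 2·4^{j+1}.
By strong induction, x[m] = 2·3^m + 2·4^m for all m ≥ 1.

x[m] = 2·3^m + 2·4^m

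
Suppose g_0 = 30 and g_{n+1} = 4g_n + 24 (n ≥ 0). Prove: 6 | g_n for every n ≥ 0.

Base case: g_0 = 30 = 6·5, so 6 | g_0.
Assume 6 | g_k, so g_k = 6t for some integer t.
Then g_{k+1} = 4g_k + 24 = 4·(6t) + 24 = 6(4t + 4), so 6 | g_{k+1}.
Hence 6 | g_n for every n ≥ 0, by induction.

6 | g_n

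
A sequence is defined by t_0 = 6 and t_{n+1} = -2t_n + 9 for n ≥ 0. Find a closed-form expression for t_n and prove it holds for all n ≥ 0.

Claim: t_n = 3·(-2)^n + 3.

Base case: t_0 = 6, and 3·(-2)^0 + 3 = 3 + 3 = 6.
Assume t_r = 3·(-2)^r + 3 for some r ≥ 0.
Then t_{r+1} = -2t_r + 9 = -2·(3·(-2)^r + 3) + 9 = -6·(-2)^r − 6 + 9 = 3·(-2)^{r+1} + 3.
Hence t_n = 3·(-2)^n + 3 for every n ≥ 0, by induction.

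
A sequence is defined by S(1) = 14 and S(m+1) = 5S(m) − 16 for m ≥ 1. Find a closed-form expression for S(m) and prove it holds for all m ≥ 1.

Claim: S(m) = 2·5^m + 4.

Base case: S(1) = 14, and 2·5^1 + 4 = 10 + 4 = 14.
Assume S(j) = 2·5^j + 4 for some j ≥ 1.
Then S(j+1) = 5S(j) − 16 = 5·(2·5^j + 4) − 16 = 10·5^j + 20 − 16 = 2·5^{j+1} + 4.
This completes the inductive step, so S(m) = 2·5^m + 4 for all m ≥ 1.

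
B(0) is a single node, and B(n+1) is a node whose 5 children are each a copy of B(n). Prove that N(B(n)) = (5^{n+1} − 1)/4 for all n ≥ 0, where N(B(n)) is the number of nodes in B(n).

Base case: N(B(0)) = 1, and (5^{0+1} − 1)/4 = 1.
Assume N(B(k)) = (5^{k+1} − 1)/4.
Then N(B(k+1)) = 1 + 5N(B(k)) = 1 + 5·(5^{k+1} − 1)/4 = 1 + (5^{k+2} − 5)/4 = (4 + 5^{k+2} − 5)/4 = (5^{k+2} − 1)/4.
Hence N(B(n)) = (5^{n+1} − 1)/4 for every n ≥ 0, by induction.

N(B(n)) = (5^{n+1} − 1)/4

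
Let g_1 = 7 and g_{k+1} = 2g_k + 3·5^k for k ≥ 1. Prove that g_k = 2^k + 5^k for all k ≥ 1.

Base case: g_1 = 7, and 2^1 + 5^1 = 2 + 5 = 7.
Assume g_j = 2^j + 5^j for some j ≥ 1.
Then g_{j+1} = 2g_j + 3·5^j = 2·(2^j + 5^j) + 3·5^j = 2^{j+1} + 2·5^j + 3·5^j = 2^{j+1} + 5·5^j = 2^{j+1} + 5^{j+1}.
This completes the inductive step, so g_k = 2^k + 5^k for all k ≥ 1.

g_k = 2^k + 5^k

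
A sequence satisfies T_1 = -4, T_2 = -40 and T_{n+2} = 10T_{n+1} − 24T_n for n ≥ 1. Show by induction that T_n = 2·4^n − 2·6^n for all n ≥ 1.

Base cases: T_1 = -4 and 2·4^1 − 2·6^1 = -4; T_2 = -40 and 2·4^2 − 2·6^2 = -40.
Assume T_j = 2·4^j − 2·6^j for all 1 ≤ j ≤ m, where m ≥ 2.
Then T_{m+1} = 10T_m − 24T_{m−1} = 10·(2·4^m − 2·6^m) − 24·(2·4^{m−1} − 2·6^{m−1}) = 2·(10·4 − 24)4^{m−1} − 2·(10·6 − 24)6^{m−1} = 32·4^{m−1} − 72·6^{m−1} = 2·4^{m+1} − 2·6^{m+1}.
Hence T_n = 2·4^n − 2·6^n for every n ≥ 1, by strong induction.

T_n = 2·4^n − 2·6^n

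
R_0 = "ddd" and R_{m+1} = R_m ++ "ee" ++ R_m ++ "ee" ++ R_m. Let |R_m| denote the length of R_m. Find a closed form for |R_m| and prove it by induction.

Claim: |R_m| = 5·3^m − 2.

Base case: |R_0| = 3, and 5·3^0 − 2 = 3.
Assume |R_r| = 5·3^r − 2.
Then |R_{r+1}| = 3|R_r| + 4 = 3(5·3^r − 2) + 4 = 5·3^{r+1} − 6 + 4 = 5·3^{r+1} − 2.
By induction, |R_m| = 5·3^m − 2 for all m ≥ 0.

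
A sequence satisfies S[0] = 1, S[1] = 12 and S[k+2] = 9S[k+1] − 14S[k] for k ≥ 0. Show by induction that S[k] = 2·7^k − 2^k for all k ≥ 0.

Base cases: S[0] = 1 and 2·7^0 − 2^0 = 1; S[1] = 12 and 2·7^1 − 2^1 = 12.
Assume S[j] = 2·7^j − 2^j for all 0 ≤ j ≤ r, where r ≥ 1.
Then S[r+1] = 9S[r] − 14S[r−1] = 9·(2·7^r − 2^r) − 14·(2·7^{r−1} − 2^{r−1}) = 2·(9·7 − 14)7^{r−1} − (9·2 − 14)2^{r−1} = 98·7^{r−1} − 4·2^{r−1} = 2·7^{r+1} − 2^{r+1}.
So the formula holds for r+1, and by strong induction S[k] = 2·7^k − 2^k for all k ≥ 0.

S[k] = 2·7^k − 2^k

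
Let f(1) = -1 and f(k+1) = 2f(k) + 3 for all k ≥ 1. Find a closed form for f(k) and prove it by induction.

Claim: f(k) = 2^k − 3.

Base case: f(1) = -1, and 2^1 − 3 = 2 − 3 = -1.
Assume f(j) = 2^j − 3 for some j ≥ 1.
Then f(j+1) = 2f(j) + 3 = 2·(2^j − 3) + 3 = 2^{j+1} − 6 + 3 = 2^{j+1} − 3.
Hence f(k) = 2^k − 3 for every k ≥ 1, by induction.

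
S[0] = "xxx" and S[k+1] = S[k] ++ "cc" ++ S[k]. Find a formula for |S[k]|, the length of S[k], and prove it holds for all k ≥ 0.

Claim: |S[k]| = 5·2^k − 2.

Base case: |S[0]| = 3, and 5·2^0 − 2 = 3.
Assume |S[m]| = 5·2^m − 2.
Then |S[m+1]| = |S[m]| + 2 + |S[m]| = 2|S[m]| + 2 = 2(5·2^m − 2) + 2 = 5·2^{m+1} − 4 + 2 = 5·2^{m+1} − 2.
This completes the inductive step, so |S[k]| = 5·2^k − 2 for all k ≥ 0.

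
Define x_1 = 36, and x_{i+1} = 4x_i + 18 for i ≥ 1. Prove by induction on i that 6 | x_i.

Base case: x_1 = 36 = 6·6, so 6 | x_1.
Assume 6 | x_k, so x_k = 6t for some integer t.
Then x_{k+1} = 4x_k + 18 = 4·(6t) + 18 = 6(4t + 3), so 6 | x_{k+1}.
Hence 6 | x_i for every i ≥ 1, by induction.

6 | x_i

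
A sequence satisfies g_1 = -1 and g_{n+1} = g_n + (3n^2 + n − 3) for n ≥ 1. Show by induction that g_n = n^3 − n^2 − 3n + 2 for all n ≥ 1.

Base case: g_1 = -1, and 1^3 − 1^2 − 3·1 + 2 = -1.
Assume g_k = k^3 − k^2 − 3k + 2.
Then g_{k+1} = g_k + (3k^2 + k − 3) = (k^3 − k^2 − 3k + 2) + (3k^2 + k − 3) = k^3 + 2k^2 − 2k − 1,
and (k+1)^3 − (k+1)^2 − 3·(k+1) + 2 = k^3 + 2k^2 − 2k − 1.
By induction, g_n = n^3 − n^2 − 3n + 2 for all n ≥ 1.

g_n = n^3 − n^2 − 3n + 2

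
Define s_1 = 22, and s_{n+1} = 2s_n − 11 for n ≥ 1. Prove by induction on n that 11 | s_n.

Base case: s_1 = 22 = 11·2, so 11 | s_1.
Assume 11 | s_j, so s_j = 11t for some integer t.
Then s_{j+1} = 2s_j − 11 = 2·(11t) − 11 = 11(2t − 1), so 11 | s_{j+1}.
By induction, 11 | s_n for all n ≥ 1.

11 | s_n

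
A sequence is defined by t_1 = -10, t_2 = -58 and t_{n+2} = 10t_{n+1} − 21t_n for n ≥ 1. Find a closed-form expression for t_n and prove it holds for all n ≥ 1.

Claim: t_n = -3^n − 7^n.

Base cases: t_1 = -10 and -3^1 − 7^1 = -10; t_2 = -58 and -3^2 − 7^2 = -58.
Assume t_i = -3^i − 7^i for all 1 ≤ i ≤ j, where j ≥ 2.
Then t_{j+1} = 10t_j − 21t_{j−1} = 10·(-3^j − 7^j) − 21·(-3^{j−1} − 7^{j−1}) = -(10·3 − 21)3^{j−1} − (10·7 − 21)7^{j−1} = -9·3^{j−1} − 49·7^{j−1} = -3^{j+1} − 7^{j+1}.
So the formula holds for j+1, and by strong induction t_n = -3^n − 7^n for all n ≥ 1.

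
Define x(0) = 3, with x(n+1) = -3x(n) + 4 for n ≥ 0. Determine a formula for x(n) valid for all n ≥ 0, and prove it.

Claim: x(n) = 2·(-3)^n + 1.

Base case: x(0) = 3, and 2·(-3)^0 + 1 = 2 + 1 = 3.
Assume x(k) = 2·(-3)^k + 1 for some k ≥ 0.
Then x(k+1) = -3x(k) + 4 = -3·(2·(-3)^k + 1) + 4 = -6·(-3)^k − 3 + 4 = 2·(-3)^{k+1} + 1.
This completes the inductive step, so x(n) = 2·(-3)^n + 1 for all n ≥ 0.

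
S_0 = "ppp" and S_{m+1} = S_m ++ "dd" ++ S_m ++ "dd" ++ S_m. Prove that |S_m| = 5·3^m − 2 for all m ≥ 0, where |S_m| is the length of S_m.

Base case: |S_0| = 3, and 5·3^0 − 2 = 3.
Assume |S_j| = 5·3^j − 2.
Then |S_{j+1}| = 3|S_j| + 4 = 3(5·3^j − 2) + 4 = 5·3^{j+1} − 6 + 4 = 5·3^{j+1} − 2.
Hence |S_m| = 5·3^m − 2 for every m ≥ 0, by induction.

|S_m| = 5·3^m − 2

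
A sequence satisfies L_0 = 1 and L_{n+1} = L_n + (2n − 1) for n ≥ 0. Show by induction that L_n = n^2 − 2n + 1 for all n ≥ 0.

Base case: L_0 = 1, and 0^2 − 2·0 + 1 = 1.
Assume L_j = j^2 − 2j + 1.
Then L_{j+1} = L_j + (2j − 1) = (j^2 − 2j + 1) + (2j − 1) = j^2,
and (j+1)^2 − 2·(j+1) + 1 = j^2.
By induction, L_n = n^2 − 2n + 1 for all n ≥ 0.

L_n = n^2 − 2n + 1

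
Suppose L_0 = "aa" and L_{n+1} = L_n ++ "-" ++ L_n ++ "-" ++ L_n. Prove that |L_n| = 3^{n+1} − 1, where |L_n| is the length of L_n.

Base case: |L_0| = 2, and 3^{0+1} − 1 = 2.
Assume |L_r| = 3^{r+1} − 1.
Then |L_{r+1}| = 3|L_r| + 2 = 3(3^{r+1} − 1) + 2 = 3^{r+2} − 3 + 2 = 3^{r+2} − 1.
By induction, |L_n| = 3^{n+1} − 1 for all n ≥ 0.

|L_n| = 3^{n+1} − 1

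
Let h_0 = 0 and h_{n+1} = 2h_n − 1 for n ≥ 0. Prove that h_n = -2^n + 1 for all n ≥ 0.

Base case: h_0 = 0, and -2^0 + 1 = -1 + 1 = 0.
Assume h_k = -2^k + 1 for some k ≥ 0.
Then h_{k+1} = 2h_k − 1 = 2·(-2^k + 1) − 1 = -2^{k+1} + 2 − 1 = -2^{k+1} + 1.
This completes the inductive step, so h_n = -2^n + 1 for all n ≥ 0.

h_n = -2^n + 1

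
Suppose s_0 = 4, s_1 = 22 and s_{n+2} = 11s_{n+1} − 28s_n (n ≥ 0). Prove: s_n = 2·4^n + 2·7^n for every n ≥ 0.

Base cases: s_0 = 4 and 2·4^0 + 2·7^0 = 4; s_1 = 22 and 2·4^1 + 2·7^1 = 22.
Assume s_i = 2·4^i + 2·7^i for all 0 ≤ i ≤ j, where j ≥ 1.
Then s_{j+1} = 11s_j − 28s_{j−1} = 11·(2·4^j + 2·7^j) − 28·(2·4^{j−1} + 2·7^{j−1}) = 2·(11·4 − 28)4^{j−1} + 2·(11·7 − 28)7^{j−1} = 32·4^{j−1} + 98·7^{j−1} = 2·4^{j+1} + 2·7^{j+1}.
This completes the inductive step, so s_n = 2·4^n + 2·7^n for all n ≥ 0.

s_n = 2·4^n + 2·7^n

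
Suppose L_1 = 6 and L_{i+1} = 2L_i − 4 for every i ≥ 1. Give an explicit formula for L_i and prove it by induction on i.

Claim: L_i = 2^i + 4.

Base case: L_1 = 6, and 2^1 + 4 = 2 + 4 = 6.
Assume L_m = 2^m + 4 for some m ≥ 1.
Then L_{m+1} = 2L_m − 4 = 2·(2^m + 4) − 4 = 2^{m+1} + 8 − 4 = 2^{m+1} + 4.
Hence L_i = 2^i + 4 for every i ≥ 1, by induction.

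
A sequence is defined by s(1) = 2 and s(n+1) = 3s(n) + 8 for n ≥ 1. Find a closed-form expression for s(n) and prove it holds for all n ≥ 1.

Claim: s(n) = 2·3^n − 4.

Base case: s(1) = 2, and 2·3^1 − 4 = 6 − 4 = 2.
Assume s(r) = 2·3^r − 4 for some r ≥ 1.
Then s(r+1) = 3s(r) + 8 = 3·(2·3^r − 4) + 8 = 6·3^r − 12 + 8 = 2·3^{r+1} − 4.
This completes the inductive step, so s(n) = 2·3^n − 4 for all n ≥ 1.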